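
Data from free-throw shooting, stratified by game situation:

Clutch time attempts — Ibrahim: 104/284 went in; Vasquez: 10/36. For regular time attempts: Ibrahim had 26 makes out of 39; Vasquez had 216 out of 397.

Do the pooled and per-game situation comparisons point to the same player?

No

Clutch time: Ibrahim 104/284 = 36.6%, Vasquez 10/36 = 27.8% → Ibrahim
Regular time: Ibrahim 26/39 = 66.7%, Vasquez 216/397 = 54.4% → Ibrahim
Overall: Ibrahim 130/323 = 40.2%, Vasquez 226/433 = 52.2% → Vasquez
Ibrahim wins each game group but Vasquez wins overall — the comparison reverses. Ibrahim's attempts skew toward clutch time, which has a lower base rate.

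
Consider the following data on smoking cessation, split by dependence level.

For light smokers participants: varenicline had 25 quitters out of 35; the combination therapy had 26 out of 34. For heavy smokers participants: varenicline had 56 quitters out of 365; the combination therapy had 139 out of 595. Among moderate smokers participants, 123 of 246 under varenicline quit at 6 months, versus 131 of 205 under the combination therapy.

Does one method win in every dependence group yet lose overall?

Light smokers: varenicline 25/35 = 71.4%, the combination therapy 26/34 = 76.5% → the combination therapy
Heavy smokers: varenicline 56/365 = 15.3%, the combination therapy 139/595 = 23.4% → the combination therapy
Moderate smokers: varenicline 123/246 = 50.0%, the combination therapy 131/205 = 63.9% → the combination therapy
Overall: varenicline 204/646 = 31.6%, the combination therapy 296/834 = 35.5% → the combination therapy
The combination therapy wins overall and in every dependence group — no reversal.

No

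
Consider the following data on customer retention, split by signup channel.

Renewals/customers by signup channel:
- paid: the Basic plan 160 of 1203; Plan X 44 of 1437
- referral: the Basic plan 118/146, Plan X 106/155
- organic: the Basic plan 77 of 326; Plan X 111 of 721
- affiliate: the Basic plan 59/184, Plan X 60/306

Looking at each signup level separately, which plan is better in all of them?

Paid: the Basic plan 160/1203 = 13.3%, Plan X 44/1437 = 3.1% → the Basic plan
Referral: the Basic plan 118/146 = 80.8%, Plan X 106/155 = 68.4% → the Basic plan
Organic: the Basic plan 77/326 = 23.6%, Plan X 111/721 = 15.4% → the Basic plan
Affiliate: the Basic plan 59/184 = 32.1%, Plan X 60/306 = 19.6% → the Basic plan
The Basic plan has the higher rate in all 4 groups.

the Basic plan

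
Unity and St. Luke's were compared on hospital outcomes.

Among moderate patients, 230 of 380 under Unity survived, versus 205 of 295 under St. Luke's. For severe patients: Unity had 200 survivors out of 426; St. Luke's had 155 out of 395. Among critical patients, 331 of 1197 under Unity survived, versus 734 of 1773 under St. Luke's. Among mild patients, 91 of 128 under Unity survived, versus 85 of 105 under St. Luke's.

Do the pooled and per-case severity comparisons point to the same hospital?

Moderate: Unity 230/380 = 60.5%, St. Luke's 205/295 = 69.5% → St. Luke's
Severe: Unity 200/426 = 46.9%, St. Luke's 155/395 = 39.2% → Unity
Critical: Unity 331/1197 = 27.7%, St. Luke's 734/1773 = 41.4% → St. Luke's
Mild: Unity 91/128 = 71.1%, St. Luke's 85/105 = 81.0% → St. Luke's
Overall: Unity 852/2131 = 40.0%, St. Luke's 1179/2568 = 45.9% → St. Luke's
Neither sweeps: Unity wins 1 of 4 groups, St. Luke's wins 3. St. Luke's wins overall but not every group — no Simpson reversal.

No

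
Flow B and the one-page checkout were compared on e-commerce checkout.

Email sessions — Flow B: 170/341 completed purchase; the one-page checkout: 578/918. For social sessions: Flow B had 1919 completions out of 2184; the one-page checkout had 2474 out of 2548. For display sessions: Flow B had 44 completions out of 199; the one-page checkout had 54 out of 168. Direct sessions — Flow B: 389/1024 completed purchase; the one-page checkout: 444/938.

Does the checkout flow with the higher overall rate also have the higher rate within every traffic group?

Email: Flow B 170/341 = 49.9%, the one-page checkout 578/918 = 63.0% → the one-page checkout
Social: Flow B 1919/2184 = 87.9%, the one-page checkout 2474/2548 = 97.1% → the one-page checkout
Display: Flow B 44/199 = 22.1%, the one-page checkout 54/168 = 32.1% → the one-page checkout
Direct: Flow B 389/1024 = 38.0%, the one-page checkout 444/938 = 47.3% → the one-page checkout
Overall: Flow B 2522/3748 = 67.3%, the one-page checkout 3550/4572 = 77.6% → the one-page checkout
The one-page checkout wins overall and in every traffic group — no reversal.

Yes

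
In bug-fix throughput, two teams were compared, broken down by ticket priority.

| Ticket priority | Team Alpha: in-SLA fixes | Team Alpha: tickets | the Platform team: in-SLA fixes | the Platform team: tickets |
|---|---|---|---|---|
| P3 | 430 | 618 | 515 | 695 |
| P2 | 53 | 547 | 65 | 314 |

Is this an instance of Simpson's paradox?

No

P3: Team Alpha 430/618 = 69.6%, the Platform team 515/695 = 74.1% → the Platform team
P2: Team Alpha 53/547 = 9.7%, the Platform team 65/314 = 20.7% → the Platform team
Overall: Team Alpha 483/1165 = 41.5%, the Platform team 580/1009 = 57.5% → the Platform team
The Platform team wins overall and in every ticket group — no reversal.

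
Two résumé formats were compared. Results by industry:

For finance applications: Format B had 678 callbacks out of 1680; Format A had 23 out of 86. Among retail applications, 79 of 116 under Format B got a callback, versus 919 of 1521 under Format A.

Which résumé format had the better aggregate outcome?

Format A

Finance: Format B 678/1680 = 40.4%, Format A 23/86 = 26.7% → Format B
Retail: Format B 79/116 = 68.1%, Format A 919/1521 = 60.4% → Format B
Overall: Format B 757/1796 = 42.1%, Format A 942/1607 = 58.6% → Format A
(Format B wins every industry group but Format A wins overall — Format B's applications skew toward the low-rate finance group.)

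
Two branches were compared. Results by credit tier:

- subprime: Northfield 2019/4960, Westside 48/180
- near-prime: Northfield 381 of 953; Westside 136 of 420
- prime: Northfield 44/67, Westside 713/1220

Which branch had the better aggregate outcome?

Subprime: Northfield 2019/4960 = 40.7%, Westside 48/180 = 26.7% → Northfield
Near-prime: Northfield 381/953 = 40.0%, Westside 136/420 = 32.4% → Northfield
Prime: Northfield 44/67 = 65.7%, Westside 713/1220 = 58.4% → Northfield
Overall: Northfield 2444/5980 = 40.9%, Westside 897/1820 = 49.3% → Westside
(Northfield wins every credit group but Westside wins overall — Northfield's applications skew toward the low-rate subprime group.)

Westside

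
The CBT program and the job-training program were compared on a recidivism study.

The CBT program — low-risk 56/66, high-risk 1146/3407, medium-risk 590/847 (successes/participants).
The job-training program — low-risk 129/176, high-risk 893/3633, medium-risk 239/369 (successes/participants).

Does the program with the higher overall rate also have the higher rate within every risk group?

Low-risk: the CBT program 56/66 = 84.8%, the job-training program 129/176 = 73.3% → the CBT program
High-risk: the CBT program 1146/3407 = 33.6%, the job-training program 893/3633 = 24.6% → the CBT program
Medium-risk: the CBT program 590/847 = 69.7%, the job-training program 239/369 = 64.8% → the CBT program
Overall: the CBT program 1792/4320 = 41.5%, the job-training program 1261/4178 = 30.2% → the CBT program
The CBT program wins overall and in every risk group — no reversal.

Yes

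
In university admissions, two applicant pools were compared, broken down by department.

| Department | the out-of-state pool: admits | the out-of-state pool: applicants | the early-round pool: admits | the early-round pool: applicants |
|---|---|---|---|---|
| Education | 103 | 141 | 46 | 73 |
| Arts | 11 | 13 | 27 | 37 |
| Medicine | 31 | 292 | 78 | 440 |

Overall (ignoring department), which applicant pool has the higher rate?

Education: the out-of-state pool 103/141 = 73.0%, the early-round pool 46/73 = 63.0% → the out-of-state pool
Arts: the out-of-state pool 11/13 = 84.6%, the early-round pool 27/37 = 73.0% → the out-of-state pool
Medicine: the out-of-state pool 31/292 = 10.6%, the early-round pool 78/440 = 17.7% → the early-round pool
Overall: the out-of-state pool 145/446 = 32.5%, the early-round pool 151/550 = 27.5% → the out-of-state pool
(Neither sweeps every department group, but the out-of-state pool has the higher pooled rate.)

the out-of-state pool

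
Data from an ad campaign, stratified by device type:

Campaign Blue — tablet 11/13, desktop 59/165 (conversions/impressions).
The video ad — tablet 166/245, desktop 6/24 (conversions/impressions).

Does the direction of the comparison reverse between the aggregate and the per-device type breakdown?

Tablet: Campaign Blue 11/13 = 84.6%, the video ad 166/245 = 67.8% → Campaign Blue
Desktop: Campaign Blue 59/165 = 35.8%, the video ad 6/24 = 25.0% → Campaign Blue
Overall: Campaign Blue 70/178 = 39.3%, the video ad 172/269 = 63.9% → the video ad
Campaign Blue wins each device group but the video ad wins overall — the comparison reverses. Campaign Blue's impressions skew toward desktop, which has a lower base rate.

Yes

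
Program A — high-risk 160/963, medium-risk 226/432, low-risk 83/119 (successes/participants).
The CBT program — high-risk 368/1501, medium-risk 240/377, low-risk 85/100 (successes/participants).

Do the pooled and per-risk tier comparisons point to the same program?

Yes

High-risk: Program A 160/963 = 16.6%, the CBT program 368/1501 = 24.5% → the CBT program
Medium-risk: Program A 226/432 = 52.3%, the CBT program 240/377 = 63.7% → the CBT program
Low-risk: Program A 83/119 = 69.7%, the CBT program 85/100 = 85.0% → the CBT program
Overall: Program A 469/1514 = 31.0%, the CBT program 693/1978 = 35.0% → the CBT program
The CBT program wins overall and in every risk group — no reversal.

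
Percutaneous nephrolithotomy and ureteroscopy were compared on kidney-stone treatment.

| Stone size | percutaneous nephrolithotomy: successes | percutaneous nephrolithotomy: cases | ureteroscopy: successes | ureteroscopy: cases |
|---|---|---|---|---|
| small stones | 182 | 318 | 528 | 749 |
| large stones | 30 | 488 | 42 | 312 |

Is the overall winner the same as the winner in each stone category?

Small stones: percutaneous nephrolithotomy 182/318 = 57.2%, ureteroscopy 528/749 = 70.5% → ureteroscopy
Large stones: percutaneous nephrolithotomy 30/488 = 6.1%, ureteroscopy 42/312 = 13.5% → ureteroscopy
Overall: percutaneous nephrolithotomy 212/806 = 26.3%, ureteroscopy 570/1061 = 53.7% → ureteroscopy
Ureteroscopy wins overall and in every stone group — no reversal.

Yes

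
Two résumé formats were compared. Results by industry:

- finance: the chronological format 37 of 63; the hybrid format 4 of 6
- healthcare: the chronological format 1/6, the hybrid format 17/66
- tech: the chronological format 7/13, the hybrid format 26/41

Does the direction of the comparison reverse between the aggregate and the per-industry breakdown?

Finance: the chronological format 37/63 = 58.7%, the hybrid format 4/6 = 66.7% → the hybrid format
Healthcare: the chronological format 1/6 = 16.7%, the hybrid format 17/66 = 25.8% → the hybrid format
Tech: the chronological format 7/13 = 53.8%, the hybrid format 26/41 = 63.4% → the hybrid format
Overall: the chronological format 45/82 = 54.9%, the hybrid format 47/113 = 41.6% → the chronological format
The hybrid format wins each industry group but the chronological format wins overall — the comparison reverses. The hybrid format's applications skew toward healthcare, which has a lower base rate.

Yes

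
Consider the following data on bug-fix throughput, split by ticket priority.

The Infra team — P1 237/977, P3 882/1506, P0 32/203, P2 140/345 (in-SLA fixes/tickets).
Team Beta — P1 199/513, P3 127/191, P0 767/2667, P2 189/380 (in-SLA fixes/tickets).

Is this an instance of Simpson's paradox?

P1: the Infra team 237/977 = 24.3%, Team Beta 199/513 = 38.8% → Team Beta
P3: the Infra team 882/1506 = 58.6%, Team Beta 127/191 = 66.5% → Team Beta
P0: the Infra team 32/203 = 15.8%, Team Beta 767/2667 = 28.8% → Team Beta
P2: the Infra team 140/345 = 40.6%, Team Beta 189/380 = 49.7% → Team Beta
Overall: the Infra team 1291/3031 = 42.6%, Team Beta 1282/3751 = 34.2% → the Infra team
Team Beta wins each ticket group but the Infra team wins overall — the comparison reverses. Team Beta's tickets skew toward P0, which has a lower base rate.

Yes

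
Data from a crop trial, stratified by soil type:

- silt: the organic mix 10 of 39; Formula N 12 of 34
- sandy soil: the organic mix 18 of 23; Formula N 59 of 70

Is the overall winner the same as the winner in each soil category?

Yes

Silt: the organic mix 10/39 = 25.6%, Formula N 12/34 = 35.3% → Formula N
Sandy soil: the organic mix 18/23 = 78.3%, Formula N 59/70 = 84.3% → Formula N
Overall: the organic mix 28/62 = 45.2%, Formula N 71/104 = 68.3% → Formula N
Formula N wins overall and in every soil group — no reversal.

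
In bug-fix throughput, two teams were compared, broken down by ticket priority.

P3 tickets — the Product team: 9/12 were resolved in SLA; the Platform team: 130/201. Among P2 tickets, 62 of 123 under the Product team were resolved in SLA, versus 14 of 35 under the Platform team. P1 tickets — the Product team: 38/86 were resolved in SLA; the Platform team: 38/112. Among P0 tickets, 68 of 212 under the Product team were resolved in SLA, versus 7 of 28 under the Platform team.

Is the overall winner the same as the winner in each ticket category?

No

P3: the Product team 9/12 = 75.0%, the Platform team 130/201 = 64.7% → the Product team
P2: the Product team 62/123 = 50.4%, the Platform team 14/35 = 40.0% → the Product team
P1: the Product team 38/86 = 44.2%, the Platform team 38/112 = 33.9% → the Product team
P0: the Product team 68/212 = 32.1%, the Platform team 7/28 = 25.0% → the Product team
Overall: the Product team 177/433 = 40.9%, the Platform team 189/376 = 50.3% → the Platform team
The Product team wins each ticket group but the Platform team wins overall — the comparison reverses. The Product team's tickets skew toward P0, which has a lower base rate.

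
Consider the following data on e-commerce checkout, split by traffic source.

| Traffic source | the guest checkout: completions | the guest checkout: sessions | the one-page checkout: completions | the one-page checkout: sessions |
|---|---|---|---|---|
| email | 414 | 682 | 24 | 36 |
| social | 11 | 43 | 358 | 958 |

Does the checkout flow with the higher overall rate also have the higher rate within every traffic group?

No

Email: the guest checkout 414/682 = 60.7%, the one-page checkout 24/36 = 66.7% → the one-page checkout
Social: the guest checkout 11/43 = 25.6%, the one-page checkout 358/958 = 37.4% → the one-page checkout
Overall: the guest checkout 425/725 = 58.6%, the one-page checkout 382/994 = 38.4% → the guest checkout
The one-page checkout wins each traffic group but the guest checkout wins overall — the comparison reverses. The one-page checkout's sessions skew toward social, which has a lower base rate.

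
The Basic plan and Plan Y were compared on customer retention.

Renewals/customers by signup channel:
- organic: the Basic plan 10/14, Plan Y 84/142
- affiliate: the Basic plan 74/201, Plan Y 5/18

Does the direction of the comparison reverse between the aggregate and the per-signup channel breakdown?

Yes

Organic: the Basic plan 10/14 = 71.4%, Plan Y 84/142 = 59.2% → the Basic plan
Affiliate: the Basic plan 74/201 = 36.8%, Plan Y 5/18 = 27.8% → the Basic plan
Overall: the Basic plan 84/215 = 39.1%, Plan Y 89/160 = 55.6% → Plan Y
The Basic plan wins each signup group but Plan Y wins overall — the comparison reverses. The Basic plan's customers skew toward affiliate, which has a lower base rate.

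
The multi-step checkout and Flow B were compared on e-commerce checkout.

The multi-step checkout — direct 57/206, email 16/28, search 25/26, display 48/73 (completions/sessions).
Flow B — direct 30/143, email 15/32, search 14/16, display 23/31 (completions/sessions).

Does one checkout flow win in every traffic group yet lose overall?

No

Direct: the multi-step checkout 57/206 = 27.7%, Flow B 30/143 = 21.0% → the multi-step checkout
Email: the multi-step checkout 16/28 = 57.1%, Flow B 15/32 = 46.9% → the multi-step checkout
Search: the multi-step checkout 25/26 = 96.2%, Flow B 14/16 = 87.5% → the multi-step checkout
Display: the multi-step checkout 48/73 = 65.8%, Flow B 23/31 = 74.2% → Flow B
Overall: the multi-step checkout 146/333 = 43.8%, Flow B 82/222 = 36.9% → the multi-step checkout
Neither sweeps: the multi-step checkout wins 3 of 4 groups, Flow B wins 1. The multi-step checkout wins overall but not every group — no Simpson reversal.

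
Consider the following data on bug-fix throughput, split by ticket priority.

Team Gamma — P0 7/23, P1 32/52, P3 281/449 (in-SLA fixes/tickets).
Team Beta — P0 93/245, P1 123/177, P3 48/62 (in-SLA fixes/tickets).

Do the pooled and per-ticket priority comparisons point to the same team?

P0: Team Gamma 7/23 = 30.4%, Team Beta 93/245 = 38.0% → Team Beta
P1: Team Gamma 32/52 = 61.5%, Team Beta 123/177 = 69.5% → Team Beta
P3: Team Gamma 281/449 = 62.6%, Team Beta 48/62 = 77.4% → Team Beta
Overall: Team Gamma 320/524 = 61.1%, Team Beta 264/484 = 54.5% → Team Gamma
Team Beta wins each ticket group but Team Gamma wins overall — the comparison reverses. Team Beta's tickets skew toward P0, which has a lower base rate.

No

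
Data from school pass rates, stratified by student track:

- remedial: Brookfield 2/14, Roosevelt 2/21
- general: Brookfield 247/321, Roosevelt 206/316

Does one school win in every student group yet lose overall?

No

Remedial: Brookfield 2/14 = 14.3%, Roosevelt 2/21 = 9.5% → Brookfield
General: Brookfield 247/321 = 76.9%, Roosevelt 206/316 = 65.2% → Brookfield
Overall: Brookfield 249/335 = 74.3%, Roosevelt 208/337 = 61.7% → Brookfield
Brookfield wins overall and in every student group — no reversal.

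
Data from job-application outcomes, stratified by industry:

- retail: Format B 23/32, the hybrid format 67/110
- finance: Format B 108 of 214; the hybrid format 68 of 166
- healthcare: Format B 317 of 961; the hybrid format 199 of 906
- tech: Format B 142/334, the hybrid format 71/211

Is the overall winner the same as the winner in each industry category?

Yes

Retail: Format B 23/32 = 71.9%, the hybrid format 67/110 = 60.9% → Format B
Finance: Format B 108/214 = 50.5%, the hybrid format 68/166 = 41.0% → Format B
Healthcare: Format B 317/961 = 33.0%, the hybrid format 199/906 = 22.0% → Format B
Tech: Format B 142/334 = 42.5%, the hybrid format 71/211 = 33.6% → Format B
Overall: Format B 590/1541 = 38.3%, the hybrid format 405/1393 = 29.1% → Format B
Format B wins overall and in every industry group — no reversal.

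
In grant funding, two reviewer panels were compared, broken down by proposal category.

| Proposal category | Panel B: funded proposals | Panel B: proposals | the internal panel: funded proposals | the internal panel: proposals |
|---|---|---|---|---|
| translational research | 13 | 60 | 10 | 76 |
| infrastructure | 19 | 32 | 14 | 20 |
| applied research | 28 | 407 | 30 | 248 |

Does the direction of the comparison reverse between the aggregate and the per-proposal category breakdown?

Translational research: Panel B 13/60 = 21.7%, the internal panel 10/76 = 13.2% → Panel B
Infrastructure: Panel B 19/32 = 59.4%, the internal panel 14/20 = 70.0% → the internal panel
Applied research: Panel B 28/407 = 6.9%, the internal panel 30/248 = 12.1% → the internal panel
Overall: Panel B 60/499 = 12.0%, the internal panel 54/344 = 15.7% → the internal panel
Neither sweeps: Panel B wins 1 of 3 groups, the internal panel wins 2. The internal panel wins overall but not every group — no Simpson reversal.

No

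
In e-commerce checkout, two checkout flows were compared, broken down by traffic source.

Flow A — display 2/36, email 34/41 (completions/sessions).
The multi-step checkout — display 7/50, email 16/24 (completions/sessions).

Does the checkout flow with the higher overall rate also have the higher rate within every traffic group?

No

Display: Flow A 2/36 = 5.6%, the multi-step checkout 7/50 = 14.0% → the multi-step checkout
Email: Flow A 34/41 = 82.9%, the multi-step checkout 16/24 = 66.7% → Flow A
Overall: Flow A 36/77 = 46.8%, the multi-step checkout 23/74 = 31.1% → Flow A
Neither sweeps: Flow A wins 1 of 2 groups, the multi-step checkout wins 1. Flow A wins overall but not every group — no Simpson reversal.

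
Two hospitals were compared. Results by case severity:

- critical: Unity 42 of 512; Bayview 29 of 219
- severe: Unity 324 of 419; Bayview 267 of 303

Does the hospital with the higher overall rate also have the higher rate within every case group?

Yes

Critical: Unity 42/512 = 8.2%, Bayview 29/219 = 13.2% → Bayview
Severe: Unity 324/419 = 77.3%, Bayview 267/303 = 88.1% → Bayview
Overall: Unity 366/931 = 39.3%, Bayview 296/522 = 56.7% → Bayview
Bayview wins overall and in every case group — no reversal.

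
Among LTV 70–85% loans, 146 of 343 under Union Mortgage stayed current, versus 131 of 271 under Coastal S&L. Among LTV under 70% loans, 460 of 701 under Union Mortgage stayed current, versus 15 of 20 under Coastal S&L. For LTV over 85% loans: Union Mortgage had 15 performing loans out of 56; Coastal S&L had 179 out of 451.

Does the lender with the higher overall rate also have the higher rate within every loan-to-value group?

LTV 70–85%: Union Mortgage 146/343 = 42.6%, Coastal S&L 131/271 = 48.3% → Coastal S&L
LTV under 70%: Union Mortgage 460/701 = 65.6%, Coastal S&L 15/20 = 75.0% → Coastal S&L
LTV over 85%: Union Mortgage 15/56 = 26.8%, Coastal S&L 179/451 = 39.7% → Coastal S&L
Overall: Union Mortgage 621/1100 = 56.5%, Coastal S&L 325/742 = 43.8% → Union Mortgage
Coastal S&L wins each loan-to-value group but Union Mortgage wins overall — the comparison reverses. Coastal S&L's loans skew toward LTV over 85%, which has a lower base rate.

No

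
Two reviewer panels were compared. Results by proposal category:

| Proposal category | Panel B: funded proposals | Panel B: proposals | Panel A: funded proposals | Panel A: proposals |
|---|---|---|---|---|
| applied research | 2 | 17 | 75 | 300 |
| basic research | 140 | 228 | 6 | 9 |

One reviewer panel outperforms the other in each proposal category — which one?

Panel A

Applied research: Panel B 2/17 = 11.8%, Panel A 75/300 = 25.0% → Panel A
Basic research: Panel B 140/228 = 61.4%, Panel A 6/9 = 66.7% → Panel A
Panel A has the higher rate in both groups.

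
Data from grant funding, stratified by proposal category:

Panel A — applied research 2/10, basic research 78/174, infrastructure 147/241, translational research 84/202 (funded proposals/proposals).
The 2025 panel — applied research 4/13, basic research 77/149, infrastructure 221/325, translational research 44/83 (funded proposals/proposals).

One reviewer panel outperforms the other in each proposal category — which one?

the 2025 panel

Applied research: Panel A 2/10 = 20.0%, the 2025 panel 4/13 = 30.8% → the 2025 panel
Basic research: Panel A 78/174 = 44.8%, the 2025 panel 77/149 = 51.7% → the 2025 panel
Infrastructure: Panel A 147/241 = 61.0%, the 2025 panel 221/325 = 68.0% → the 2025 panel
Translational research: Panel A 84/202 = 41.6%, the 2025 panel 44/83 = 53.0% → the 2025 panel
The 2025 panel has the higher rate in all 4 groups.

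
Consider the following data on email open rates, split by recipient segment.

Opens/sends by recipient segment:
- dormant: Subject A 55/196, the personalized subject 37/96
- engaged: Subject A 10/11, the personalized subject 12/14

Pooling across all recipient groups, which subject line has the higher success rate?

the personalized subject

Dormant: Subject A 55/196 = 28.1%, the personalized subject 37/96 = 38.5% → the personalized subject
Engaged: Subject A 10/11 = 90.9%, the personalized subject 12/14 = 85.7% → Subject A
Overall: Subject A 65/207 = 31.4%, the personalized subject 49/110 = 44.5% → the personalized subject
(Neither sweeps every recipient group, but the personalized subject has the higher pooled rate.)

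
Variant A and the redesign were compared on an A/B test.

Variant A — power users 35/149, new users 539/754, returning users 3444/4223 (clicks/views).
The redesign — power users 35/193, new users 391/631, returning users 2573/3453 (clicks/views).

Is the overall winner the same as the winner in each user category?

Yes

Power users: Variant A 35/149 = 23.5%, the redesign 35/193 = 18.1% → Variant A
New users: Variant A 539/754 = 71.5%, the redesign 391/631 = 62.0% → Variant A
Returning users: Variant A 3444/4223 = 81.6%, the redesign 2573/3453 = 74.5% → Variant A
Overall: Variant A 4018/5126 = 78.4%, the redesign 2999/4277 = 70.1% → Variant A
Variant A wins overall and in every user group — no reversal.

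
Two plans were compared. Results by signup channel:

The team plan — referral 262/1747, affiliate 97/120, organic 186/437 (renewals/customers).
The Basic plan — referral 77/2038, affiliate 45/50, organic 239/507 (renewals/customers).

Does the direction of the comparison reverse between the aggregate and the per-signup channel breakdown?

No

Referral: the team plan 262/1747 = 15.0%, the Basic plan 77/2038 = 3.8% → the team plan
Affiliate: the team plan 97/120 = 80.8%, the Basic plan 45/50 = 90.0% → the Basic plan
Organic: the team plan 186/437 = 42.6%, the Basic plan 239/507 = 47.1% → the Basic plan
Overall: the team plan 545/2304 = 23.7%, the Basic plan 361/2595 = 13.9% → the team plan
Neither sweeps: the team plan wins 1 of 3 groups, the Basic plan wins 2. The team plan wins overall but not every group — no Simpson reversal.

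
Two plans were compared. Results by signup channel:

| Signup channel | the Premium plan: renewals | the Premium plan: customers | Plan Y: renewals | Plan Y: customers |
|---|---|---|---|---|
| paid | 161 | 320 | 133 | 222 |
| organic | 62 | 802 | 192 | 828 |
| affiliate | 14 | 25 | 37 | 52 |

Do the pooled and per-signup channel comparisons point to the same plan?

Yes

Paid: the Premium plan 161/320 = 50.3%, Plan Y 133/222 = 59.9% → Plan Y
Organic: the Premium plan 62/802 = 7.7%, Plan Y 192/828 = 23.2% → Plan Y
Affiliate: the Premium plan 14/25 = 56.0%, Plan Y 37/52 = 71.2% → Plan Y
Overall: the Premium plan 237/1147 = 20.7%, Plan Y 362/1102 = 32.8% → Plan Y
Plan Y wins overall and in every signup group — no reversal.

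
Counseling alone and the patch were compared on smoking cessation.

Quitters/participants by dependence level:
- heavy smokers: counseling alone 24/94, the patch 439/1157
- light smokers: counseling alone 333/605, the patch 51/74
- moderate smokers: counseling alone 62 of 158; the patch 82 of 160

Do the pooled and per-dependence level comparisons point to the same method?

Heavy smokers: counseling alone 24/94 = 25.5%, the patch 439/1157 = 37.9% → the patch
Light smokers: counseling alone 333/605 = 55.0%, the patch 51/74 = 68.9% → the patch
Moderate smokers: counseling alone 62/158 = 39.2%, the patch 82/160 = 51.2% → the patch
Overall: counseling alone 419/857 = 48.9%, the patch 572/1391 = 41.1% → counseling alone
The patch wins each dependence group but counseling alone wins overall — the comparison reverses. The patch's participants skew toward heavy smokers, which has a lower base rate.

No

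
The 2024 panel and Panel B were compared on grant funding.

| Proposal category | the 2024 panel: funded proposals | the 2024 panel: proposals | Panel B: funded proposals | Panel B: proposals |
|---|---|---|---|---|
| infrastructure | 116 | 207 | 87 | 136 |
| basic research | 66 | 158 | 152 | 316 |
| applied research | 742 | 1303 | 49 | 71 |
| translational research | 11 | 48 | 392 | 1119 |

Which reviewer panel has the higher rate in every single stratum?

Infrastructure: the 2024 panel 116/207 = 56.0%, Panel B 87/136 = 64.0% → Panel B
Basic research: the 2024 panel 66/158 = 41.8%, Panel B 152/316 = 48.1% → Panel B
Applied research: the 2024 panel 742/1303 = 56.9%, Panel B 49/71 = 69.0% → Panel B
Translational research: the 2024 panel 11/48 = 22.9%, Panel B 392/1119 = 35.0% → Panel B
Panel B has the higher rate in all 4 groups.

Panel B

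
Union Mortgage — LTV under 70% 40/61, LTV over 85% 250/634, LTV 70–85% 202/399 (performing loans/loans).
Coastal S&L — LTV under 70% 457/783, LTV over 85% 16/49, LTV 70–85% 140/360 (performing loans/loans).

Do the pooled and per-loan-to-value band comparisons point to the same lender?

LTV under 70%: Union Mortgage 40/61 = 65.6%, Coastal S&L 457/783 = 58.4% → Union Mortgage
LTV over 85%: Union Mortgage 250/634 = 39.4%, Coastal S&L 16/49 = 32.7% → Union Mortgage
LTV 70–85%: Union Mortgage 202/399 = 50.6%, Coastal S&L 140/360 = 38.9% → Union Mortgage
Overall: Union Mortgage 492/1094 = 45.0%, Coastal S&L 613/1192 = 51.4% → Coastal S&L
Union Mortgage wins each loan-to-value group but Coastal S&L wins overall — the comparison reverses. Union Mortgage's loans skew toward LTV over 85%, which has a lower base rate.

No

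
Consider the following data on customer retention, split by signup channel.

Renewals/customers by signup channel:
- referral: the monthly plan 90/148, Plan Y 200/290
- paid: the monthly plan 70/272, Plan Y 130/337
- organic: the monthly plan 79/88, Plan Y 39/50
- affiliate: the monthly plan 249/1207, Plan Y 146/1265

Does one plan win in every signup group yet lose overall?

No

Referral: the monthly plan 90/148 = 60.8%, Plan Y 200/290 = 69.0% → Plan Y
Paid: the monthly plan 70/272 = 25.7%, Plan Y 130/337 = 38.6% → Plan Y
Organic: the monthly plan 79/88 = 89.8%, Plan Y 39/50 = 78.0% → the monthly plan
Affiliate: the monthly plan 249/1207 = 20.6%, Plan Y 146/1265 = 11.5% → the monthly plan
Overall: the monthly plan 488/1715 = 28.5%, Plan Y 515/1942 = 26.5% → the monthly plan
Neither sweeps: the monthly plan wins 2 of 4 groups, Plan Y wins 2. The monthly plan wins overall but not every group — no Simpson reversal.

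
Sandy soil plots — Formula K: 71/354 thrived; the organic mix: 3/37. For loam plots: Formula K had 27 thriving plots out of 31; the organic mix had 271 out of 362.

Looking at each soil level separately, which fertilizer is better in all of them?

Sandy soil: Formula K 71/354 = 20.1%, the organic mix 3/37 = 8.1% → Formula K
Loam: Formula K 27/31 = 87.1%, the organic mix 271/362 = 74.9% → Formula K
Formula K has the higher rate in both groups.

Formula K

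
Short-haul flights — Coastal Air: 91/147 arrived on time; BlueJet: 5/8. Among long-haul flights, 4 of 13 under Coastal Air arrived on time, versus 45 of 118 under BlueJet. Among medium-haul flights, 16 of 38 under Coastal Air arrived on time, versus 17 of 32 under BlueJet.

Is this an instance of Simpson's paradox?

Short-haul: Coastal Air 91/147 = 61.9%, BlueJet 5/8 = 62.5% → BlueJet
Long-haul: Coastal Air 4/13 = 30.8%, BlueJet 45/118 = 38.1% → BlueJet
Medium-haul: Coastal Air 16/38 = 42.1%, BlueJet 17/32 = 53.1% → BlueJet
Overall: Coastal Air 111/198 = 56.1%, BlueJet 67/158 = 42.4% → Coastal Air
BlueJet wins each route group but Coastal Air wins overall — the comparison reverses. BlueJet's flights skew toward long-haul, which has a lower base rate.

Yes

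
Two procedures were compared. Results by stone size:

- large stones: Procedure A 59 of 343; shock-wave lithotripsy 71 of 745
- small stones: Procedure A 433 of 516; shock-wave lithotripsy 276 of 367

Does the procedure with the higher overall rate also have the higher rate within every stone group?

Large stones: Procedure A 59/343 = 17.2%, shock-wave lithotripsy 71/745 = 9.5% → Procedure A
Small stones: Procedure A 433/516 = 83.9%, shock-wave lithotripsy 276/367 = 75.2% → Procedure A
Overall: Procedure A 492/859 = 57.3%, shock-wave lithotripsy 347/1112 = 31.2% → Procedure A
Procedure A wins overall and in every stone group — no reversal.

Yes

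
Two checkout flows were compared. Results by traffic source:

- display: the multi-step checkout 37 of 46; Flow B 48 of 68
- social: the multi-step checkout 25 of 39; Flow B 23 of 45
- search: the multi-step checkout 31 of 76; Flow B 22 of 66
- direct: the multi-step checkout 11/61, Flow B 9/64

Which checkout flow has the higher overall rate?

the multi-step checkout

Display: the multi-step checkout 37/46 = 80.4%, Flow B 48/68 = 70.6% → the multi-step checkout
Social: the multi-step checkout 25/39 = 64.1%, Flow B 23/45 = 51.1% → the multi-step checkout
Search: the multi-step checkout 31/76 = 40.8%, Flow B 22/66 = 33.3% → the multi-step checkout
Direct: the multi-step checkout 11/61 = 18.0%, Flow B 9/64 = 14.1% → the multi-step checkout
Overall: the multi-step checkout 104/222 = 46.8%, Flow B 102/243 = 42.0% → the multi-step checkout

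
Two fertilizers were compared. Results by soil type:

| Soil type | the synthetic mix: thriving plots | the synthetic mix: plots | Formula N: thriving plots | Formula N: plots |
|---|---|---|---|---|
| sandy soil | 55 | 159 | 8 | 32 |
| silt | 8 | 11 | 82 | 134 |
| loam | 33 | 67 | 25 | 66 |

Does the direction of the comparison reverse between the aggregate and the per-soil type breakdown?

Sandy soil: the synthetic mix 55/159 = 34.6%, Formula N 8/32 = 25.0% → the synthetic mix
Silt: the synthetic mix 8/11 = 72.7%, Formula N 82/134 = 61.2% → the synthetic mix
Loam: the synthetic mix 33/67 = 49.3%, Formula N 25/66 = 37.9% → the synthetic mix
Overall: the synthetic mix 96/237 = 40.5%, Formula N 115/232 = 49.6% → Formula N
The synthetic mix wins each soil group but Formula N wins overall — the comparison reverses. The synthetic mix's plots skew toward sandy soil, which has a lower base rate.

Yes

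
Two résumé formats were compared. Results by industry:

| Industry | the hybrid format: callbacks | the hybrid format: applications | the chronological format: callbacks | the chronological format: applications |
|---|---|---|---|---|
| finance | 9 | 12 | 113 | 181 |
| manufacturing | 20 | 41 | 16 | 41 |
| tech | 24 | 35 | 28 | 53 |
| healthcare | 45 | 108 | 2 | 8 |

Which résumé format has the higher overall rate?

the chronological format

Finance: the hybrid format 9/12 = 75.0%, the chronological format 113/181 = 62.4% → the hybrid format
Manufacturing: the hybrid format 20/41 = 48.8%, the chronological format 16/41 = 39.0% → the hybrid format
Tech: the hybrid format 24/35 = 68.6%, the chronological format 28/53 = 52.8% → the hybrid format
Healthcare: the hybrid format 45/108 = 41.7%, the chronological format 2/8 = 25.0% → the hybrid format
Overall: the hybrid format 98/196 = 50.0%, the chronological format 159/283 = 56.2% → the chronological format
(The hybrid format wins every industry group but the chronological format wins overall — the hybrid format's applications skew toward the low-rate healthcare group.)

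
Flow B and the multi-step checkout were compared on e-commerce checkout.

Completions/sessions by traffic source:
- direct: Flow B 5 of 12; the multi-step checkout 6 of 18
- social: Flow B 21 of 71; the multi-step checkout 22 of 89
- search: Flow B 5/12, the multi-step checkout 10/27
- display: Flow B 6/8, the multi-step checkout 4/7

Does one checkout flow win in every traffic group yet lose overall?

No

Direct: Flow B 5/12 = 41.7%, the multi-step checkout 6/18 = 33.3% → Flow B
Social: Flow B 21/71 = 29.6%, the multi-step checkout 22/89 = 24.7% → Flow B
Search: Flow B 5/12 = 41.7%, the multi-step checkout 10/27 = 37.0% → Flow B
Display: Flow B 6/8 = 75.0%, the multi-step checkout 4/7 = 57.1% → Flow B
Overall: Flow B 37/103 = 35.9%, the multi-step checkout 42/141 = 29.8% → Flow B
Flow B wins overall and in every traffic group — no reversal.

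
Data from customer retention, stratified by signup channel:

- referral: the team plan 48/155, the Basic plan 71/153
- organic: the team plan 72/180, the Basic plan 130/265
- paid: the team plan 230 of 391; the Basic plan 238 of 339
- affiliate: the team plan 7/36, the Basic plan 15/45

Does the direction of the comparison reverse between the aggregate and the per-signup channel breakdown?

No

Referral: the team plan 48/155 = 31.0%, the Basic plan 71/153 = 46.4% → the Basic plan
Organic: the team plan 72/180 = 40.0%, the Basic plan 130/265 = 49.1% → the Basic plan
Paid: the team plan 230/391 = 58.8%, the Basic plan 238/339 = 70.2% → the Basic plan
Affiliate: the team plan 7/36 = 19.4%, the Basic plan 15/45 = 33.3% → the Basic plan
Overall: the team plan 357/762 = 46.9%, the Basic plan 454/802 = 56.6% → the Basic plan
The Basic plan wins overall and in every signup group — no reversal.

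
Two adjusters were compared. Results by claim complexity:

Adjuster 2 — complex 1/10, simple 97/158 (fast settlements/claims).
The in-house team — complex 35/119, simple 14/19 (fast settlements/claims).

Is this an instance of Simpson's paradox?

Complex: Adjuster 2 1/10 = 10.0%, the in-house team 35/119 = 29.4% → the in-house team
Simple: Adjuster 2 97/158 = 61.4%, the in-house team 14/19 = 73.7% → the in-house team
Overall: Adjuster 2 98/168 = 58.3%, the in-house team 49/138 = 35.5% → Adjuster 2
The in-house team wins each claim group but Adjuster 2 wins overall — the comparison reverses. The in-house team's claims skew toward complex, which has a lower base rate.

Yes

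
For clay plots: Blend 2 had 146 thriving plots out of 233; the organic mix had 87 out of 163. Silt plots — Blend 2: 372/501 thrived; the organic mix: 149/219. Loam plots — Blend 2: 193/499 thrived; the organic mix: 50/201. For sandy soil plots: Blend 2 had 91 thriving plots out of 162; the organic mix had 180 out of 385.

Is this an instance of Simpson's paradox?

No

Clay: Blend 2 146/233 = 62.7%, the organic mix 87/163 = 53.4% → Blend 2
Silt: Blend 2 372/501 = 74.3%, the organic mix 149/219 = 68.0% → Blend 2
Loam: Blend 2 193/499 = 38.7%, the organic mix 50/201 = 24.9% → Blend 2
Sandy soil: Blend 2 91/162 = 56.2%, the organic mix 180/385 = 46.8% → Blend 2
Overall: Blend 2 802/1395 = 57.5%, the organic mix 466/968 = 48.1% → Blend 2
Blend 2 wins overall and in every soil group — no reversal.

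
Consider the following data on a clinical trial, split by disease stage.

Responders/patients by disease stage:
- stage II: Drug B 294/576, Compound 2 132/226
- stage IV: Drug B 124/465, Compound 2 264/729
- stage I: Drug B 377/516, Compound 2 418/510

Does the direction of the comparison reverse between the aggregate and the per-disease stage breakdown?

No

Stage II: Drug B 294/576 = 51.0%, Compound 2 132/226 = 58.4% → Compound 2
Stage IV: Drug B 124/465 = 26.7%, Compound 2 264/729 = 36.2% → Compound 2
Stage I: Drug B 377/516 = 73.1%, Compound 2 418/510 = 82.0% → Compound 2
Overall: Drug B 795/1557 = 51.1%, Compound 2 814/1465 = 55.6% → Compound 2
Compound 2 wins overall and in every disease group — no reversal.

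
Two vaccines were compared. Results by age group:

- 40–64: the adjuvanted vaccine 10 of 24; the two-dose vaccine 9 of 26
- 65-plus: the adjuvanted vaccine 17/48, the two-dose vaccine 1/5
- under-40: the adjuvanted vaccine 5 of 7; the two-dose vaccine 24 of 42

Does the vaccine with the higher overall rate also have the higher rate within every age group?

No

40–64: the adjuvanted vaccine 10/24 = 41.7%, the two-dose vaccine 9/26 = 34.6% → the adjuvanted vaccine
65-plus: the adjuvanted vaccine 17/48 = 35.4%, the two-dose vaccine 1/5 = 20.0% → the adjuvanted vaccine
Under-40: the adjuvanted vaccine 5/7 = 71.4%, the two-dose vaccine 24/42 = 57.1% → the adjuvanted vaccine
Overall: the adjuvanted vaccine 32/79 = 40.5%, the two-dose vaccine 34/73 = 46.6% → the two-dose vaccine
The adjuvanted vaccine wins each age group but the two-dose vaccine wins overall — the comparison reverses. The adjuvanted vaccine's recipients skew toward 65-plus, which has a lower base rate.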